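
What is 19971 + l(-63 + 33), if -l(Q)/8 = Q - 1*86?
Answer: 20899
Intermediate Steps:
l(Q) = 688 - 8*Q (l(Q) = -8*(Q - 1*86) = -8*(Q - 86) = -8*(-86 + Q) = 688 - 8*Q)
19971 + l(-63 + 33) = 19971 + (688 - 8*(-63 + 33)) = 19971 + (688 - 8*(-30)) = 19971 + (688 + 240) = 19971 + 928 = 20899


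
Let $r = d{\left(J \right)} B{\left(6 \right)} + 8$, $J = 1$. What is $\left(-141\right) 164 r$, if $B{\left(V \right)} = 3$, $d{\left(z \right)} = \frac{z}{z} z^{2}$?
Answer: $-254364$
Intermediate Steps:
$d{\left(z \right)} = z^{2}$ ($d{\left(z \right)} = 1 z^{2} = z^{2}$)
$r = 11$ ($r = 1^{2} \cdot 3 + 8 = 1 \cdot 3 + 8 = 3 + 8 = 11$)
$\left(-141\right) 164 r = \left(-141\right) 164 \cdot 11 = \left(-23124\right) 11 = -254364$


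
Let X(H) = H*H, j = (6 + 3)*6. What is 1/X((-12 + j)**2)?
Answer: 1/3111696 ≈ 3.2137e-7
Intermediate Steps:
j = 54 (j = 9*6 = 54)
X(H) = H**2
1/X((-12 + j)**2) = 1/(((-12 + 54)**2)**2) = 1/((42**2)**2) = 1/(1764**2) = 1/3111696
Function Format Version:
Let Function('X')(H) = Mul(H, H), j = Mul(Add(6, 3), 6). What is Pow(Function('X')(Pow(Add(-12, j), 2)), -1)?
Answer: Rational(1, 3111696) ≈ 3.2137e-7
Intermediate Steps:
j = 54 (j = Mul(9, 6) = 54)
Function('X')(H) = Pow(H, 2)
Pow(Function('X')(Pow(Add(-12, j), 2)), -1) = Pow(Pow(Pow(Add(-12, 54), 2), 2), -1) = Pow(Pow(Pow(42, 2), 2), -1) = Pow(Pow(1764, 2), -1) = Pow(3111696, -1) = Rational(1, 3111696)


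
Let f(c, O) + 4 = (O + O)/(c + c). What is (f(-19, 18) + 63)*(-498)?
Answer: -549294/19 ≈ -28910.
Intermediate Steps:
f(c, O) = -4 + O/c (f(c, O) = -4 + (O + O)/(c + c) = -4 + (2*O)/((2*c)) = -4 + (2*O)*(1/(2*c)) = -4 + O/c)
(f(-19, 18) + 63)*(-498) = ((-4 + 18/(-19)) + 63)*(-498) = ((-4 + 18*(-1/19)) + 63)*(-498) = ((-4 - 18/19) + 63)*(-498) = (-94/19 + 63)*(-498) = (1103/19)*(-498) = -549294/19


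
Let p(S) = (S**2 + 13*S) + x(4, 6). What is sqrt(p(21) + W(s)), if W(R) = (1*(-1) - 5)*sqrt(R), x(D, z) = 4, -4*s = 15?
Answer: sqrt(718 - 3*I*sqrt(15)) ≈ 26.796 - 0.2168*I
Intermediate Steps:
s = -15/4 (s = -1/4*15 = -15/4 ≈ -3.7500)
p(S) = 4 + S**2 + 13*S (p(S) = (S**2 + 13*S) + 4 = 4 + S**2 + 13*S)
W(R) = -6*sqrt(R) (W(R) = (-1 - 5)*sqrt(R) = -6*sqrt(R))
sqrt(p(21) + W(s)) = sqrt((4 + 21**2 + 13*21) - 3*I*sqrt(15)) = sqrt((4 + 441 + 273) - 3*I*sqrt(15)) = sqrt(718 - 3*I*sqrt(15))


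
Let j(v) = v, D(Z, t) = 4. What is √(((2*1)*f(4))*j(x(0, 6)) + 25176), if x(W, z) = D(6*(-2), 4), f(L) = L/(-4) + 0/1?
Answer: 44*√13 ≈ 158.64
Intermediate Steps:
f(L) = -L/4 (f(L) = L*(-¼) + 0*1 = -L/4 + 0 = -L/4)
x(W, z) = 4
√(((2*1)*f(4))*j(x(0, 6)) + 25176) = √(((2*1)*(-¼*4))*4 + 25176) = √((2*(-1))*4 + 25176) = √(-2*4 + 25176) = √(-8 + 25176) = √25168 = 44*√13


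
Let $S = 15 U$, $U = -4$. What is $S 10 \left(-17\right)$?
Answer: $10200$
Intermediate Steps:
$S = -60$ ($S = 15 \left(-4\right) = -60$)
$S 10 \left(-17\right) = \left(-60\right) 10 \left(-17\right) = \left(-600\right) \left(-17\right) = 10200$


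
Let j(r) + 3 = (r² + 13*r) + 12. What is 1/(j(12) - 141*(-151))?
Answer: 1/21600 ≈ 4.6296e-5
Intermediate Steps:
j(r) = 9 + r² + 13*r (j(r) = -3 + ((r² + 13*r) + 12) = -3 + (12 + r² + 13*r) = 9 + r² + 13*r)
1/(j(12) - 141*(-151)) = 1/((9 + 12² + 13*12) - 141*(-151)) = 1/((9 + 144 + 156) + 21291) = 1/(309 + 21291) = 1/21600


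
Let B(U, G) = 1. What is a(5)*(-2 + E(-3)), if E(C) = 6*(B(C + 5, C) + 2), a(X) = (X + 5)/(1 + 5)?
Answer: 80/3 ≈ 26.667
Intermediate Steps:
a(X) = ⅚ + X/6 (a(X) = (5 + X)/6 = (5 + X)*(⅙) = ⅚ + X/6)
E(C) = 18 (E(C) = 6*(1 + 2) = 6*3 = 18)
a(5)*(-2 + E(-3)) = (⅚ + (⅙)*5)*(-2 + 18) = (⅚ + ⅚)*16 = (5/3)*16 = 80/3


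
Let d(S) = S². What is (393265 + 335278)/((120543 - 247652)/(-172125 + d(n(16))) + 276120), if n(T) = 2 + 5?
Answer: 125364765268/47513752229 ≈ 2.6385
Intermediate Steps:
n(T) = 7
(393265 + 335278)/((120543 - 247652)/(-172125 + d(n(16))) + 276120) = (393265 + 335278)/((120543 - 247652)/(-172125 + 7²) + 276120) = 728543/(-127109/(-172125 + 49) + 276120) = 728543/(-127109/(-172076) + 276120) = 728543/(-127109*(-1/172076) + 276120) = 728543/(127109/172076 + 276120) = 728543/(47513752229/172076) = 728543*(172076/47513752229) = 125364765268/47513752229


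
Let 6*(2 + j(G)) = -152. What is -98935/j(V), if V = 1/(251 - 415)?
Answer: 296805/82 ≈ 3619.6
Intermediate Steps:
V = -1/164 (V = 1/(-164) = -1/164 ≈ -0.0060976)
j(G) = -82/3 (j(G) = -2 + (1/6)*(-152) = -2 - 76/3 = -82/3)
-98935/j(V) = -98935/(-82/3) = -98935*(-3/82) = 296805/82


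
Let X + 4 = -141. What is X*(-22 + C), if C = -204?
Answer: 32770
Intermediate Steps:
X = -145 (X = -4 - 141 = -145)
X*(-22 + C) = -145*(-22 - 204) = -145*(-226) = 32770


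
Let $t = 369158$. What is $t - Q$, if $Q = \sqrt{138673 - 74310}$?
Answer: $369158 - \sqrt{64363} \approx 3.689 \cdot 10^{5}$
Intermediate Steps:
$Q = \sqrt{64363} \approx 253.7$
$t - Q = 369158 - \sqrt{64363}$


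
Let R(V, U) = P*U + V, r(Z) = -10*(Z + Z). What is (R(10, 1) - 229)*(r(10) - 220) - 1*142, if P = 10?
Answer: 87638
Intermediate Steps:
r(Z) = -20*Z
R(V, U) = V + 10*U (R(V, U) = 10*U + V = V + 10*U)
(R(10, 1) - 229)*(r(10) - 220) - 1*142 = ((10 + 10*1) - 229)*(-20*10 - 220) - 1*142 = ((10 + 10) - 229)*(-200 - 220) - 142 = (20 - 229)*(-420) - 142 = -209*(-420) - 142 = 87780 - 142 = 87638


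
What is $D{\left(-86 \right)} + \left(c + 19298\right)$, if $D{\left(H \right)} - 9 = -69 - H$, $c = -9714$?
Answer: $9610$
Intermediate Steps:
$D{\left(H \right)} = -60 - H$ ($D{\left(H \right)} = 9 - \left(69 + H\right) = -60 - H$)
$D{\left(-86 \right)} + \left(c + 19298\right) = \left(-60 - -86\right) + \left(-9714 + 19298\right) = \left(-60 + 86\right) + 9584 = 26 + 9584 = 9610$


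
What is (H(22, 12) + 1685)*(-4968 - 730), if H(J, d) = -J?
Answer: -9475774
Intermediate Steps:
(H(22, 12) + 1685)*(-4968 - 730) = (-1*22 + 1685)*(-4968 - 730) = (-22 + 1685)*(-5698) = 1663*(-5698) = -9475774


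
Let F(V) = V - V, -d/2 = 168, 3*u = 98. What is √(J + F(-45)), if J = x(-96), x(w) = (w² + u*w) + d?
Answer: 4*√359 ≈ 75.789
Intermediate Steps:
u = 98/3 (u = (⅓)*98 = 98/3 ≈ 32.667)
d = -336 (d = -2*168 = -336)
x(w) = -336 + w² + 98*w/3 (x(w) = (w² + 98*w/3) - 336 = -336 + w² + 98*w/3)
J = 5744 (J = -336 + (-96)² + (98/3)*(-96) = -336 + 9216 - 3136 = 5744)
F(V) = 0
√(J + F(-45)) = √(5744 + 0) = √5744 = 4*√359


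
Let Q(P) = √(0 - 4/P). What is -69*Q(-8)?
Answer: -69*√2/2 ≈ -48.790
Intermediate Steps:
Q(P) = 2*√(-1/P) (Q(P) = √(-4/P) = 2*√(-1/P))
-69*Q(-8) = -138*√(-1/(-8)) = -138*√(-1*(-⅛)) = -138*√(⅛) = -138*√2/4 = -69*√2/2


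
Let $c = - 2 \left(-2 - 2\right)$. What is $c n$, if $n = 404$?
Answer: $3232$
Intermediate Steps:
$c = 8$ ($c = \left(-2\right) \left(-4\right) = 8$)
$c n = 8 \cdot 404 = 3232$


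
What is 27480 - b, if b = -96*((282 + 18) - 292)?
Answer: 28248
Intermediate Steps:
b = -768 (b = -96*(300 - 292) = -96*8 = -768)
27480 - b = 27480 - 1*(-768) = 27480 + 768 = 28248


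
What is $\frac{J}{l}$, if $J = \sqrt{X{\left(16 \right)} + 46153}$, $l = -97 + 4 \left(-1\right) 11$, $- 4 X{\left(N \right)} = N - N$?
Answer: $- \frac{\sqrt{46153}}{141} \approx -1.5236$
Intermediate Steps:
$X{\left(N \right)} = 0$ ($X{\left(N \right)} = - \frac{N - N}{4} = \left(- \frac{1}{4}\right) 0 = 0$)
$l = -141$ ($l = -97 - 44 = -141$)
$J = \sqrt{46153}$ ($J = \sqrt{0 + 46153} = \sqrt{46153} \approx 214.83$)
$\frac{J}{l} = \frac{\sqrt{46153}}{-141} = \sqrt{46153} \left(- \frac{1}{141}\right) = - \frac{\sqrt{46153}}{141}$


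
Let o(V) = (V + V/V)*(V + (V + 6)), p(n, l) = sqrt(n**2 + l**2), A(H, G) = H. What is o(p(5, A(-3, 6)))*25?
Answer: 1850 + 200*sqrt(34) ≈ 3016.2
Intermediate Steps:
p(n, l) = sqrt(l**2 + n**2)
o(V) = (1 + V)*(6 + 2*V) (o(V) = (V + 1)*(V + (6 + V)) = (1 + V)*(6 + 2*V))
o(p(5, A(-3, 6)))*25 = (6 + 2*(sqrt((-3)**2 + 5**2))**2 + 8*sqrt((-3)**2 + 5**2))*25 = (6 + 2*(sqrt(9 + 25))**2 + 8*sqrt(9 + 25))*25 = (6 + 2*(sqrt(34))**2 + 8*sqrt(34))*25 = (6 + 2*34 + 8*sqrt(34))*25 = (6 + 68 + 8*sqrt(34))*25 = (74 + 8*sqrt(34))*25 = 1850 + 200*sqrt(34)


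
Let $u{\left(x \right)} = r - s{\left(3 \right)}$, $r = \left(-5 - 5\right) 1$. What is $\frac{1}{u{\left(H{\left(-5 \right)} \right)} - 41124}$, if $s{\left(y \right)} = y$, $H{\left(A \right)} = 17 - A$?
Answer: $- \frac{1}{41137} \approx -2.4309 \cdot 10^{-5}$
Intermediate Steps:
$r = -10$ ($r = \left(-10\right) 1 = -10$)
$u{\left(x \right)} = -13$ ($u{\left(x \right)} = -10 - 3 = -13$)
$\frac{1}{u{\left(H{\left(-5 \right)} \right)} - 41124} = \frac{1}{-13 - 41124} = \frac{1}{-41137} = - \frac{1}{41137}$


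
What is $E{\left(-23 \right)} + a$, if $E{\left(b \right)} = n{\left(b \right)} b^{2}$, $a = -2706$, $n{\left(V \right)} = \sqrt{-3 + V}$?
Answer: $-2706 + 529 i \sqrt{26} \approx -2706.0 + 2697.4 i$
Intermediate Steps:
$E{\left(b \right)} = b^{2} \sqrt{-3 + b}$ ($E{\left(b \right)} = \sqrt{-3 + b} b^{2} = b^{2} \sqrt{-3 + b}$)
$E{\left(-23 \right)} + a = \left(-23\right)^{2} \sqrt{-3 - 23} - 2706 = 529 \sqrt{-26} - 2706 = 529 i \sqrt{26} - 2706 = -2706 + 529 i \sqrt{26}$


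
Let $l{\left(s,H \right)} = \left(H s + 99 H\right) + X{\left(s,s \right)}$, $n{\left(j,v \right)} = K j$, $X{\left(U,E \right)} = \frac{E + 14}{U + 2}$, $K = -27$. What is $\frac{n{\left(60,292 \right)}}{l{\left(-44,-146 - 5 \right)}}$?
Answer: $\frac{1134}{5813} \approx 0.19508$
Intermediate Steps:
$X{\left(U,E \right)} = \frac{14 + E}{2 + U}$
$n{\left(j,v \right)} = - 27 j$
$l{\left(s,H \right)} = 99 H + H s + \frac{14 + s}{2 + s}$ ($l{\left(s,H \right)} = \left(H s + 99 H\right) + \frac{14 + s}{2 + s} = \left(99 H + H s\right) + \frac{14 + s}{2 + s} = 99 H + H s + \frac{14 + s}{2 + s}$)
$\frac{n{\left(60,292 \right)}}{l{\left(-44,-146 - 5 \right)}} = \frac{\left(-27\right) 60}{\frac{1}{2 - 44} \left(14 - 44 + \left(-146 - 5\right) \left(2 - 44\right) \left(99 - 44\right)\right)} = - \frac{1620}{\frac{1}{-42} \left(14 - 44 + \left(-146 - 5\right) \left(-42\right) 55\right)} = - \frac{1620}{\left(- \frac{1}{42}\right) \left(14 - 44 - \left(-6342\right) 55\right)} = - \frac{1620}{\left(- \frac{1}{42}\right) \left(14 - 44 + 348810\right)} = - \frac{1620}{\left(- \frac{1}{42}\right) 348780} = - \frac{1620}{- \frac{58130}{7}} = \left(-1620\right) \left(- \frac{7}{58130}\right) = \frac{1134}{5813}$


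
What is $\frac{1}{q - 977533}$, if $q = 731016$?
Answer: $- \frac{1}{246517} \approx -4.0565 \cdot 10^{-6}$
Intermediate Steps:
$\frac{1}{q - 977533} = \frac{1}{731016 - 977533} = \frac{1}{-246517} = - \frac{1}{246517}$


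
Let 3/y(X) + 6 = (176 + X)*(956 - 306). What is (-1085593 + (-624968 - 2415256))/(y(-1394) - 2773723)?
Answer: 1088811357934/731991047147 ≈ 1.4875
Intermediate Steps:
y(X) = 3/(114394 + 650*X) (y(X) = 3/(-6 + (176 + X)*(956 - 306)) = 3/(-6 + (176 + X)*650) = 3/(-6 + (114400 + 650*X)) = 3/(114394 + 650*X))
(-1085593 + (-624968 - 2415256))/(y(-1394) - 2773723) = (-1085593 + (-624968 - 2415256))/(3/(2*(57197 + 325*(-1394))) - 2773723) = (-1085593 - 3040224)/(3/(2*(57197 - 453050)) - 2773723) = -4125817/((3/2)/(-395853) - 2773723) = -4125817/((3/2)*(-1/395853) - 2773723) = -4125817/(-1/263902 - 2773723) = -4125817/(-731991047147/263902) = -4125817*(-263902/731991047147) = 1088811357934/731991047147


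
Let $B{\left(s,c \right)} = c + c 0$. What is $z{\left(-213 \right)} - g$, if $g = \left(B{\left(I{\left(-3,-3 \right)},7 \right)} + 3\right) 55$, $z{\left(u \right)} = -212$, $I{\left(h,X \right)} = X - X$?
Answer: $-762$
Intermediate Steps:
$I{\left(h,X \right)} = 0$
$B{\left(s,c \right)} = c$ ($B{\left(s,c \right)} = c + 0 = c$)
$g = 550$ ($g = \left(7 + 3\right) 55 = 10 \cdot 55 = 550$)
$z{\left(-213 \right)} - g = -212 - 550 = -762$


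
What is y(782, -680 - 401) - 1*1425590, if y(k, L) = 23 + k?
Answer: -1424785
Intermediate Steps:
y(782, -680 - 401) - 1*1425590 = (23 + 782) - 1*1425590 = 805 - 1425590 = -1424785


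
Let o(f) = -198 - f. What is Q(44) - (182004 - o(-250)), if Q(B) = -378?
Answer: -182330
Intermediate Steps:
Q(44) - (182004 - o(-250)) = -378 - (182004 - (-198 - 1*(-250))) = -378 - (182004 - (-198 + 250)) = -378 - (182004 - 1*52) = -378 - (182004 - 52) = -378 - 1*181952 = -378 - 181952 = -182330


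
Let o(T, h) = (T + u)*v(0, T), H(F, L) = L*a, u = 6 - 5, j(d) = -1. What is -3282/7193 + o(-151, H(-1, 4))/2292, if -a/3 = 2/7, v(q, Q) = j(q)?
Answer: -1073899/2747726 ≈ -0.39083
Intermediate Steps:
v(q, Q) = -1
a = -6/7 ≈ -0.85714
u = 1
H(F, L) = -6*L/7 (H(F, L) = L*(-6/7) = -6*L/7)
o(T, h) = -1 - T (o(T, h) = (T + 1)*(-1) = (1 + T)*(-1) = -1 - T)
-3282/7193 + o(-151, H(-1, 4))/2292 = -3282/7193 + (-1 - 1*(-151))/2292 = -3282*1/7193 + (-1 + 151)*(1/2292) = -3282/7193 + 150*(1/2292) = -3282/7193 + 25/382 = -1073899/2747726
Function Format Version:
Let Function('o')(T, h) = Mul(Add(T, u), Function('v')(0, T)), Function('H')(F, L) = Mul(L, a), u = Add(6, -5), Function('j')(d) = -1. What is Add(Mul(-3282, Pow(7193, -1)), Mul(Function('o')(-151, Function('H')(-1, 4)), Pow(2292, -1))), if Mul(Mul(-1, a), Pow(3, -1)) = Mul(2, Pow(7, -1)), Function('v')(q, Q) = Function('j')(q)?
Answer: Rational(-1073899, 2747726) ≈ -0.39083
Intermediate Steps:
Function('v')(q, Q) = -1
a = Rational(-6, 7) (a = Mul(-3, Mul(2, Pow(7, -1))) = Mul(-3, Mul(2, Rational(1, 7))) = Mul(-3, Rational(2, 7)) = Rational(-6, 7) ≈ -0.85714)
u = 1
Function('H')(F, L) = Mul(Rational(-6, 7), L) (Function('H')(F, L) = Mul(L, Rational(-6, 7)) = Mul(Rational(-6, 7), L))
Function('o')(T, h) = Add(-1, Mul(-1, T)) (Function('o')(T, h) = Mul(Add(T, 1), -1) = Mul(Add(1, T), -1) = Add(-1, Mul(-1, T)))
Add(Mul(-3282, Pow(7193, -1)), Mul(Function('o')(-151, Function('H')(-1, 4)), Pow(2292, -1))) = Add(Mul(-3282, Pow(7193, -1)), Mul(Add(-1, Mul(-1, -151)), Pow(2292, -1))) = Add(Mul(-3282, Rational(1, 7193)), Mul(Add(-1, 151), Rational(1, 2292))) = Add(Rational(-3282, 7193), Mul(150, Rational(1, 2292))) = Add(Rational(-3282, 7193), Rational(25, 382)) = Rational(-1073899, 2747726)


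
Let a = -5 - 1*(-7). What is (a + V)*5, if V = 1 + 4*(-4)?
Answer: -65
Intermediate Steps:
V = -15 (V = 1 - 16 = -15)
a = 2 (a = -5 + 7 = 2)
(a + V)*5 = (2 - 15)*5 = -13*5 = -65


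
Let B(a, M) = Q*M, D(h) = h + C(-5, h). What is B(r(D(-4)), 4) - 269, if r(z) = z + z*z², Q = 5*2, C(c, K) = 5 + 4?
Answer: -229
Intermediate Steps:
C(c, K) = 9
Q = 10
D(h) = 9 + h (D(h) = h + 9 = 9 + h)
r(z) = z + z³
B(a, M) = 10*M
B(r(D(-4)), 4) - 269 = 10*4 - 269 = 40 - 269 = -229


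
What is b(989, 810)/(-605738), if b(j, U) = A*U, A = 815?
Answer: -330075/302869 ≈ -1.0898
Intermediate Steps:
b(j, U) = 815*U
b(989, 810)/(-605738) = (815*810)/(-605738) = 660150*(-1/605738) = -330075/302869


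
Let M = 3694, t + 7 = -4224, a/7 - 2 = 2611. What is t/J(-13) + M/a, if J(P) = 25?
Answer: -77296871/457275 ≈ -169.04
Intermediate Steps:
a = 18291 (a = 14 + 7*2611 = 14 + 18277 = 18291)
t = -4231 (t = -7 - 4224 = -4231)
t/J(-13) + M/a = -4231/25 + 3694/18291 = -77296871/457275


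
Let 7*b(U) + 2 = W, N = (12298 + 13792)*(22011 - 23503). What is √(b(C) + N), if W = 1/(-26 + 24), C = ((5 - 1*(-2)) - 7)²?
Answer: 5*I*√305182038/14 ≈ 6239.1*I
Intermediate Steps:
C = 0 (C = ((5 + 2) - 7)² = (7 - 7)² = 0² = 0)
N = -38926280 (N = 26090*(-1492) = -38926280)
W = -½ (W = 1/(-2) = -½ ≈ -0.50000)
b(U) = -5/14 (b(U) = -2/7 + (⅐)*(-½) = -2/7 - 1/14 = -5/14)
√(b(C) + N) = √(-5/14 - 38926280) = √(-544967925/14) = 5*I*√305182038/14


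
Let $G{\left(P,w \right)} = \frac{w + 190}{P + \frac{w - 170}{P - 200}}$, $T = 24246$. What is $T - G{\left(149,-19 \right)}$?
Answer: $\frac{62939709}{2596} \approx 24245.0$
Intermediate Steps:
$G{\left(P,w \right)} = \frac{190 + w}{P + \frac{-170 + w}{-200 + P}}$
$T - G{\left(149,-19 \right)} = 24246 - \frac{-38000 - -3800 + 190 \cdot 149 + 149 \left(-19\right)}{-170 - 19 + 149^{2} - 29800} = 24246 - \frac{-38000 + 3800 + 28310 - 2831}{-170 - 19 + 22201 - 29800} = 24246 - \frac{1}{-7788} \left(-8721\right) = 24246 - \left(- \frac{1}{7788}\right) \left(-8721\right) = 24246 - \frac{2907}{2596} = \frac{62939709}{2596}$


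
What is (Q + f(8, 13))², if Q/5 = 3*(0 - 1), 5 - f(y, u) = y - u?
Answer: 25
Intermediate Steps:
f(y, u) = 5 + u - y (f(y, u) = 5 - (y - u) = 5 + (u - y) = 5 + u - y)
Q = -15 (Q = 5*(3*(0 - 1)) = 5*(3*(-1)) = 5*(-3) = -15)
(Q + f(8, 13))² = (-15 + (5 + 13 - 1*8))² = (-15 + (5 + 13 - 8))² = (-15 + 10)² = (-5)² = 25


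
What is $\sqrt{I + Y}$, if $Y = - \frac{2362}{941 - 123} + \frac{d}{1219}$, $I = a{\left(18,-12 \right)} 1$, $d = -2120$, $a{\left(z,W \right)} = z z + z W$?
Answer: $\frac{\sqrt{9147677231}}{9407} \approx 10.167$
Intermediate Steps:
$a{\left(z,W \right)} = z^{2} + W z$
$I = 108$ ($I = 18 \left(-12 + 18\right) 1 = 18 \cdot 6 \cdot 1 = 108 \cdot 1 = 108$)
$Y = - \frac{43523}{9407}$ ($Y = - \frac{2362}{941 - 123} - \frac{2120}{1219} = - \frac{2362}{941 - 123} - \frac{40}{23} = - \frac{2362}{818} - \frac{40}{23} = \left(-2362\right) \frac{1}{818} - \frac{40}{23} = - \frac{1181}{409} - \frac{40}{23} = - \frac{43523}{9407} \approx -4.6267$)
$\sqrt{I + Y} = \sqrt{108 - \frac{43523}{9407}} = \sqrt{\frac{972433}{9407}} = \frac{\sqrt{9147677231}}{9407}$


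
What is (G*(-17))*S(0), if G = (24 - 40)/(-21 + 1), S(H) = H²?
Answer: 0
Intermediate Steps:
G = ⅘ (G = -16/(-20) = -16*(-1/20) = ⅘ ≈ 0.80000)
(G*(-17))*S(0) = ((⅘)*(-17))*0² = -68/5*0 = 0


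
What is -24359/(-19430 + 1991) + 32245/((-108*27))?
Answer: -163763237/16950708 ≈ -9.6611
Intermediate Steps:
-24359/(-19430 + 1991) + 32245/((-108*27)) = -24359/(-17439) + 32245/(-2916) = -24359*(-1/17439) + 32245*(-1/2916) = 24359/17439 - 32245/2916 = -163763237/16950708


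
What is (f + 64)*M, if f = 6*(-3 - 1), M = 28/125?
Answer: 224/25 ≈ 8.9600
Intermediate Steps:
M = 28/125 (M = 28*(1/125) = 28/125 ≈ 0.22400)
f = -24 (f = 6*(-4) = -24)
(f + 64)*M = (-24 + 64)*(28/125) = 40*(28/125) = 224/25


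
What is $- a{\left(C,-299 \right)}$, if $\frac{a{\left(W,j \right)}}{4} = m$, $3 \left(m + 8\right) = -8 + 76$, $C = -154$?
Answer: $- \frac{176}{3} \approx -58.667$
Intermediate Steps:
$m = \frac{44}{3}$ ($m = -8 + \frac{-8 + 76}{3} = -8 + \frac{1}{3} \cdot 68 = -8 + \frac{68}{3} = \frac{44}{3} \approx 14.667$)
$a{\left(W,j \right)} = \frac{176}{3}$ ($a{\left(W,j \right)} = 4 \cdot \frac{44}{3} = \frac{176}{3}$)
$- a{\left(C,-299 \right)} = \left(-1\right) \frac{176}{3} = - \frac{176}{3}$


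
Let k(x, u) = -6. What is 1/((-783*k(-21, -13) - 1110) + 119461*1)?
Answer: 1/123049 ≈ 8.1268e-6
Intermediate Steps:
1/((-783*k(-21, -13) - 1110) + 119461*1) = 1/((-783*(-6) - 1110) + 119461*1) = 1/((4698 - 1110) + 119461) = 1/(3588 + 119461) = 1/123049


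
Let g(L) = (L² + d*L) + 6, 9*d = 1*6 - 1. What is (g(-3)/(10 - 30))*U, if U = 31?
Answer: -62/3 ≈ -20.667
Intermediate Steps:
d = 5/9 (d = (1*6 - 1)/9 = (6 - 1)/9 = (⅑)*5 = 5/9 ≈ 0.55556)
g(L) = 6 + L² + 5*L/9 (g(L) = (L² + 5*L/9) + 6 = 6 + L² + 5*L/9)
(g(-3)/(10 - 30))*U = ((6 + (-3)² + (5/9)*(-3))/(10 - 30))*31 = ((6 + 9 - 5/3)/(-20))*31 = -1/20*40/3*31 = -⅔*31 = -62/3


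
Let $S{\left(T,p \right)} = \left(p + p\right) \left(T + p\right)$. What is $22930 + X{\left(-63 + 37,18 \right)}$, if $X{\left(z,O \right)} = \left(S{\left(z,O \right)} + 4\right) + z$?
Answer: $22620$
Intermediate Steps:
$S{\left(T,p \right)} = 2 p \left(T + p\right)$
$X{\left(z,O \right)} = 4 + z + 2 O \left(O + z\right)$ ($X{\left(z,O \right)} = \left(2 O \left(z + O\right) + 4\right) + z = \left(2 O \left(O + z\right) + 4\right) + z = \left(4 + 2 O \left(O + z\right)\right) + z = 4 + z + 2 O \left(O + z\right)$)
$22930 + X{\left(-63 + 37,18 \right)} = 22930 + \left(4 + \left(-63 + 37\right) + 2 \cdot 18 \left(18 + \left(-63 + 37\right)\right)\right) = 22930 + \left(4 - 26 + 2 \cdot 18 \left(18 - 26\right)\right) = 22930 + \left(4 - 26 + 2 \cdot 18 \left(-8\right)\right) = 22930 - 310 = 22620$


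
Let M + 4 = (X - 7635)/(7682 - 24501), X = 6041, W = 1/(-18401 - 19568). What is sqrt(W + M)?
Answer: I*sqrt(13162016047132807)/58054601 ≈ 1.9762*I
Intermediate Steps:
W = -1/37969 (W = 1/(-37969) = -1/37969 ≈ -2.6337e-5)
M = -65682/16819 (M = -4 + (6041 - 7635)/(7682 - 24501) = -4 - 1594/(-16819) = -4 - 1594*(-1/16819) = -4 + 1594/16819 = -65682/16819 ≈ -3.9052)
sqrt(W + M) = sqrt(-1/37969 - 65682/16819) = sqrt(-2493896677/638600611) = I*sqrt(13162016047132807)/58054601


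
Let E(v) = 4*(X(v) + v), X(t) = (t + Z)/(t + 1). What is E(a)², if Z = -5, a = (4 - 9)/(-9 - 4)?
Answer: 211600/1521 ≈ 139.12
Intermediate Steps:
a = 5/13 (a = -5/(-13) = -5*(-1/13) = 5/13 ≈ 0.38462)
X(t) = (-5 + t)/(1 + t) (X(t) = (t - 5)/(t + 1) = (-5 + t)/(1 + t))
E(v) = 4*v + 4*(-5 + v)/(1 + v) (E(v) = 4*((-5 + v)/(1 + v) + v) = 4*(v + (-5 + v)/(1 + v)) = 4*v + 4*(-5 + v)/(1 + v))
E(a)² = (4*(-5 + (5/13)² + 2*(5/13))/(1 + 5/13))² = (4*(-5 + 25/169 + 10/13)/(18/13))² = (4*(13/18)*(-690/169))² = (-460/39)² = 211600/1521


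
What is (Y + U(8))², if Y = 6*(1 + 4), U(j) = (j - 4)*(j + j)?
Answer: 8836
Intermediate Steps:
U(j) = 2*j*(-4 + j) (U(j) = (-4 + j)*(2*j) = 2*j*(-4 + j))
Y = 30 (Y = 6*5 = 30)
(Y + U(8))² = (30 + 2*8*(-4 + 8))² = (30 + 2*8*4)² = (30 + 64)² = 94² = 8836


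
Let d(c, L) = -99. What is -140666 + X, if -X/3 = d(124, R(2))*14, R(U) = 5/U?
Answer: -136508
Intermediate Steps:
X = 4158 (X = -(-297)*14 = -3*(-1386) = 4158)
-140666 + X = -140666 + 4158 = -136508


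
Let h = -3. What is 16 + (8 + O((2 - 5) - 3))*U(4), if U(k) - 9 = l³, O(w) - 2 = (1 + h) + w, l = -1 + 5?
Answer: 162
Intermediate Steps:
l = 4
O(w) = w (O(w) = 2 + ((1 - 3) + w) = 2 + (-2 + w) = w)
U(k) = 73 (U(k) = 9 + 4³ = 9 + 64 = 73)
16 + (8 + O((2 - 5) - 3))*U(4) = 16 + (8 + ((2 - 5) - 3))*73 = 16 + (8 + (-3 - 3))*73 = 16 + (8 - 6)*73 = 16 + 2*73 = 16 + 146 = 162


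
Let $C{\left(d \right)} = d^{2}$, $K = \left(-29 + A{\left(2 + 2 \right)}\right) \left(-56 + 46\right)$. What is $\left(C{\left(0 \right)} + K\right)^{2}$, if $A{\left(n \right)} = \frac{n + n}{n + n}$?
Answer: $78400$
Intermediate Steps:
$A{\left(n \right)} = 1$ ($A{\left(n \right)} = \frac{2 n}{2 n} = 2 n \frac{1}{2 n} = 1$)
$K = 280$ ($K = \left(-29 + 1\right) \left(-56 + 46\right) = \left(-28\right) \left(-10\right) = 280$)
$\left(C{\left(0 \right)} + K\right)^{2} = \left(0^{2} + 280\right)^{2} = \left(0 + 280\right)^{2} = 280^{2} = 78400$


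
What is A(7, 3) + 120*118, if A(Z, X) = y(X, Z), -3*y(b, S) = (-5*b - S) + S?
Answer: 14165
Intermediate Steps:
y(b, S) = 5*b/3 (y(b, S) = -((-5*b - S) + S)/3 = -((-S - 5*b) + S)/3 = -(-5)*b/3 = 5*b/3)
A(Z, X) = 5*X/3
A(7, 3) + 120*118 = (5/3)*3 + 120*118 = 5 + 14160 = 14165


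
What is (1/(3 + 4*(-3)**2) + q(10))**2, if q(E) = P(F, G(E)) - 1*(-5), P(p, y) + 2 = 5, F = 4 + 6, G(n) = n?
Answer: 97969/1521 ≈ 64.411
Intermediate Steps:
F = 10
P(p, y) = 3 (P(p, y) = -2 + 5 = 3)
q(E) = 8 (q(E) = 3 - 1*(-5) = 3 + 5 = 8)
(1/(3 + 4*(-3)**2) + q(10))**2 = (1/(3 + 4*(-3)**2) + 8)**2 = (1/(3 + 4*9) + 8)**2 = (1/(3 + 36) + 8)**2 = (1/39 + 8)**2 = (313/39)**2 = 97969/1521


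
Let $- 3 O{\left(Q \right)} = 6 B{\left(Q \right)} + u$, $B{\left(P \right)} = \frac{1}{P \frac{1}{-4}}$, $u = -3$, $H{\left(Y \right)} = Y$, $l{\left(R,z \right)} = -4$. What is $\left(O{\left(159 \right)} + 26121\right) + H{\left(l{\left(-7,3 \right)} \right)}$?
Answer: $\frac{4152770}{159} \approx 26118.0$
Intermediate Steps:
$B{\left(P \right)} = - \frac{4}{P}$ ($B{\left(P \right)} = \frac{1}{P \left(- \frac{1}{4}\right)} = \frac{1}{\left(- \frac{1}{4}\right) P} = - \frac{4}{P}$)
$O{\left(Q \right)} = 1 + \frac{8}{Q}$ ($O{\left(Q \right)} = - \frac{6 \left(- \frac{4}{Q}\right) - 3}{3} = - \frac{- \frac{24}{Q} - 3}{3} = - \frac{-3 - \frac{24}{Q}}{3} = 1 + \frac{8}{Q}$)
$\left(O{\left(159 \right)} + 26121\right) + H{\left(l{\left(-7,3 \right)} \right)} = \left(\frac{8 + 159}{159} + 26121\right) - 4 = \left(\frac{1}{159} \cdot 167 + 26121\right) - 4 = \left(\frac{167}{159} + 26121\right) - 4 = \frac{4153406}{159} - 4 = \frac{4152770}{159}$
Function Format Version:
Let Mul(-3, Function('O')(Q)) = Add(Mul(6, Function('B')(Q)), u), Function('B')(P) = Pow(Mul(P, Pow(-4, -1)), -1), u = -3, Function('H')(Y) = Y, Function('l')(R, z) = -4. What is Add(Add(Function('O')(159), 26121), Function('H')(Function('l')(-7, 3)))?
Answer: Rational(4152770, 159) ≈ 26118.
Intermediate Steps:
Function('B')(P) = Mul(-4, Pow(P, -1)) (Function('B')(P) = Pow(Mul(P, Rational(-1, 4)), -1) = Pow(Mul(Rational(-1, 4), P), -1) = Mul(-4, Pow(P, -1)))
Function('O')(Q) = Add(1, Mul(8, Pow(Q, -1))) (Function('O')(Q) = Mul(Rational(-1, 3), Add(Mul(6, Mul(-4, Pow(Q, -1))), -3)) = Mul(Rational(-1, 3), Add(Mul(-24, Pow(Q, -1)), -3)) = Mul(Rational(-1, 3), Add(-3, Mul(-24, Pow(Q, -1)))) = Add(1, Mul(8, Pow(Q, -1))))
Add(Add(Function('O')(159), 26121), Function('H')(Function('l')(-7, 3))) = Add(Add(Mul(Pow(159, -1), Add(8, 159)), 26121), -4) = Add(Add(Mul(Rational(1, 159), 167), 26121), -4) = Add(Add(Rational(167, 159), 26121), -4) = Add(Rational(4153406, 159), -4) = Rational(4152770, 159)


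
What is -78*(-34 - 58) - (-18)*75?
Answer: 8526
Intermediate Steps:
-78*(-34 - 58) - (-18)*75 = -78*(-92) - 1*(-1350) = 7176 + 1350 = 8526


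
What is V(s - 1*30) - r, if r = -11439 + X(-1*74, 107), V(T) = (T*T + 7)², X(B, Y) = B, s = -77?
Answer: 131251449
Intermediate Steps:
V(T) = (7 + T²)² (V(T) = (T² + 7)² = (7 + T²)²)
r = -11513 (r = -11439 - 1*74 = -11439 - 74 = -11513)
V(s - 1*30) - r = (7 + (-77 - 1*30)²)² - 1*(-11513) = (7 + (-77 - 30)²)² + 11513 = (7 + (-107)²)² + 11513 = (7 + 11449)² + 11513 = 11456² + 11513 = 131239936 + 11513 = 131251449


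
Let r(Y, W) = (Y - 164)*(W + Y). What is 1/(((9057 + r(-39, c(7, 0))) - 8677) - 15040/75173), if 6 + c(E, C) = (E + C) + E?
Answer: 75173/501614389 ≈ 0.00014986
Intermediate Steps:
c(E, C) = -6 + C + 2*E (c(E, C) = -6 + ((E + C) + E) = -6 + ((C + E) + E) = -6 + (C + 2*E) = -6 + C + 2*E)
r(Y, W) = (-164 + Y)*(W + Y)
1/(((9057 + r(-39, c(7, 0))) - 8677) - 15040/75173) = 1/(((9057 + ((-39)**2 - 164*(-6 + 0 + 2*7) - 164*(-39) + (-6 + 0 + 2*7)*(-39))) - 8677) - 15040/75173) = 1/(((9057 + (1521 - 164*(-6 + 0 + 14) + 6396 + (-6 + 0 + 14)*(-39))) - 8677) - 15040*1/75173) = 1/(((9057 + (1521 - 164*8 + 6396 + 8*(-39))) - 8677) - 15040/75173) = 1/(((9057 + (1521 - 1312 + 6396 - 312)) - 8677) - 15040/75173) = 1/(((9057 + 6293) - 8677) - 15040/75173) = 1/((15350 - 8677) - 15040/75173) = 1/(6673 - 15040/75173) = 1/(501614389/75173) = 75173/501614389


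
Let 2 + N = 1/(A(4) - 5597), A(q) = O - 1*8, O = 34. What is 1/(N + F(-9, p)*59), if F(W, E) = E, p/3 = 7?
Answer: 5571/6891326 ≈ 0.00080841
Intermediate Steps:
p = 21 (p = 3*7 = 21)
A(q) = 26 (A(q) = 34 - 1*8 = 34 - 8 = 26)
N = -11143/5571 (N = -2 + 1/(26 - 5597) = -2 + 1/(-5571) = -2 - 1/5571 = -11143/5571 ≈ -2.0002)
1/(N + F(-9, p)*59) = 1/(-11143/5571 + 21*59) = 1/(-11143/5571 + 1239) = 1/(6891326/5571) = 5571/6891326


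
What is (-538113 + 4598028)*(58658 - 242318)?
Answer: -745643988900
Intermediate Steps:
(-538113 + 4598028)*(58658 - 242318) = 4059915*(-183660) = -745643988900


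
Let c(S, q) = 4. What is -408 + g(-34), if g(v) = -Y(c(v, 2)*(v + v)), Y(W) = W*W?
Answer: -74392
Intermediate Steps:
Y(W) = W**2
g(v) = -64*v**2 (g(v) = -(4*(v + v))**2 = -(4*(2*v))**2 = -(8*v)**2 = -64*v**2)
-408 + g(-34) = -408 - 64*(-34)**2 = -408 - 64*1156 = -408 - 73984 = -74392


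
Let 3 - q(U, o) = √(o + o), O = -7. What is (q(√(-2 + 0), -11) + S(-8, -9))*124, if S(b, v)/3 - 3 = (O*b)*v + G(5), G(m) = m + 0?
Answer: -184140 - 124*I*√22 ≈ -1.8414e+5 - 581.61*I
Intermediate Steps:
G(m) = m
q(U, o) = 3 - √2*√o (q(U, o) = 3 - √(o + o) = 3 - √(2*o) = 3 - √2*√o)
S(b, v) = 24 - 21*b*v (S(b, v) = 9 + 3*((-7*b)*v + 5) = 9 + 3*(-7*b*v + 5) = 9 + 3*(5 - 7*b*v) = 9 + (15 - 21*b*v) = 24 - 21*b*v)
(q(√(-2 + 0), -11) + S(-8, -9))*124 = ((3 - √2*√(-11)) + (24 - 21*(-8)*(-9)))*124 = ((3 - √2*I*√11) + (24 - 1512))*124 = ((3 - I*√22) - 1488)*124 = (-1485 - I*√22)*124 = -184140 - 124*I*√22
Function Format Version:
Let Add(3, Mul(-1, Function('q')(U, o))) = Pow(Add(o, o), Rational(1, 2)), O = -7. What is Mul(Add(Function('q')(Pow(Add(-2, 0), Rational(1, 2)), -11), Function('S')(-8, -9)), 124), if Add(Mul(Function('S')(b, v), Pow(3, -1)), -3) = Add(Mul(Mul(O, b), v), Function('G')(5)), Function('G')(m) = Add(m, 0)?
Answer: Add(-184140, Mul(-124, I, Pow(22, Rational(1, 2)))) ≈ Add(-1.8414e+5, Mul(-581.61, I))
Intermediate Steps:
Function('G')(m) = m
Function('q')(U, o) = Add(3, Mul(-1, Pow(2, Rational(1, 2)), Pow(o, Rational(1, 2)))) (Function('q')(U, o) = Add(3, Mul(-1, Pow(Add(o, o), Rational(1, 2)))) = Add(3, Mul(-1, Pow(Mul(2, o), Rational(1, 2)))) = Add(3, Mul(-1, Mul(Pow(2, Rational(1, 2)), Pow(o, Rational(1, 2))))) = Add(3, Mul(-1, Pow(2, Rational(1, 2)), Pow(o, Rational(1, 2)))))
Function('S')(b, v) = Add(24, Mul(-21, b, v)) (Function('S')(b, v) = Add(9, Mul(3, Add(Mul(Mul(-7, b), v), 5))) = Add(9, Mul(3, Add(Mul(-7, b, v), 5))) = Add(9, Mul(3, Add(5, Mul(-7, b, v)))) = Add(9, Add(15, Mul(-21, b, v))) = Add(24, Mul(-21, b, v)))
Mul(Add(Function('q')(Pow(Add(-2, 0), Rational(1, 2)), -11), Function('S')(-8, -9)), 124) = Mul(Add(Add(3, Mul(-1, Pow(2, Rational(1, 2)), Pow(-11, Rational(1, 2)))), Add(24, Mul(-21, -8, -9))), 124) = Mul(Add(Add(3, Mul(-1, Pow(2, Rational(1, 2)), Mul(I, Pow(11, Rational(1, 2))))), Add(24, -1512)), 124) = Mul(Add(Add(3, Mul(-1, I, Pow(22, Rational(1, 2)))), -1488), 124) = Mul(Add(-1485, Mul(-1, I, Pow(22, Rational(1, 2)))), 124) = Add(-184140, Mul(-124, I, Pow(22, Rational(1, 2))))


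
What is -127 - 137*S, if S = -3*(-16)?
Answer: -6703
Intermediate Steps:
S = 48
-127 - 137*S = -127 - 137*48 = -127 - 6576 = -6703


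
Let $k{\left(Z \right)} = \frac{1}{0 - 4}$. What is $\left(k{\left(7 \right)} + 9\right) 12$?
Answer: $105$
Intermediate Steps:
$k{\left(Z \right)} = - \frac{1}{4}$ ($k{\left(Z \right)} = \frac{1}{-4} = - \frac{1}{4}$)
$\left(k{\left(7 \right)} + 9\right) 12 = \left(- \frac{1}{4} + 9\right) 12 = \frac{35}{4} \cdot 12 = 105$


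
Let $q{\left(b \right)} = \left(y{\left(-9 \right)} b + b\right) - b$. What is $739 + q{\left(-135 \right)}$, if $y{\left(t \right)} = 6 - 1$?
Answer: $64$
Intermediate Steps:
$y{\left(t \right)} = 5$
$q{\left(b \right)} = 5 b$ ($q{\left(b \right)} = \left(5 b + b\right) - b = 6 b - b = 5 b$)
$739 + q{\left(-135 \right)} = 739 + 5 \left(-135\right) = 739 - 675 = 64$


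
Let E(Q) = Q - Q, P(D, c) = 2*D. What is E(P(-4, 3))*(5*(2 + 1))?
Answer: 0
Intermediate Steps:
E(Q) = 0
E(P(-4, 3))*(5*(2 + 1)) = 0*(5*(2 + 1)) = 0*(5*3) = 0*15 = 0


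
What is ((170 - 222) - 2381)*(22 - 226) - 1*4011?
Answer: 492321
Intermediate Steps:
((170 - 222) - 2381)*(22 - 226) - 1*4011 = (-52 - 2381)*(-204) - 4011 = -2433*(-204) - 4011 = 496332 - 4011 = 492321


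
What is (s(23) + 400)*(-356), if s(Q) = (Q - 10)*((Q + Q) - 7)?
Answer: -322892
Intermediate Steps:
s(Q) = (-10 + Q)*(-7 + 2*Q) (s(Q) = (-10 + Q)*(2*Q - 7) = (-10 + Q)*(-7 + 2*Q))
(s(23) + 400)*(-356) = ((70 - 27*23 + 2*23²) + 400)*(-356) = ((70 - 621 + 2*529) + 400)*(-356) = ((70 - 621 + 1058) + 400)*(-356) = (507 + 400)*(-356) = 907*(-356) = -322892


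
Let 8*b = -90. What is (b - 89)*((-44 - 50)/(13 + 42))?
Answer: 18847/110 ≈ 171.34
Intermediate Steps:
b = -45/4 (b = (⅛)*(-90) = -45/4 ≈ -11.250)
(b - 89)*((-44 - 50)/(13 + 42)) = (-45/4 - 89)*((-44 - 50)/(13 + 42)) = -(-18847)/(2*55) = -401/4*(-94/55) = 18847/110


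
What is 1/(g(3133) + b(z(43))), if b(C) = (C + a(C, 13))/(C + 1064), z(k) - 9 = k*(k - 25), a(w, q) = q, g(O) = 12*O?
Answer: 1847/69440608 ≈ 2.6598e-5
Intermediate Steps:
z(k) = 9 + k*(-25 + k) (z(k) = 9 + k*(k - 25) = 9 + k*(-25 + k))
b(C) = (13 + C)/(1064 + C) (b(C) = (C + 13)/(C + 1064) = (13 + C)/(1064 + C))
1/(g(3133) + b(z(43))) = 1/(12*3133 + (13 + (9 + 43² - 25*43))/(1064 + (9 + 43² - 25*43))) = 1/(37596 + (13 + (9 + 1849 - 1075))/(1064 + (9 + 1849 - 1075))) = 1/(37596 + (13 + 783)/(1064 + 783)) = 1/(37596 + 796/1847) = 1/(69440608/1847) = 1847/69440608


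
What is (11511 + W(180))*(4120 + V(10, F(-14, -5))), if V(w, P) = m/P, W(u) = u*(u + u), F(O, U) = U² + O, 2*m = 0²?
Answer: 314401320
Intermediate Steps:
m = 0 (m = (½)*0² = (½)*0 = 0)
F(O, U) = O + U²
W(u) = 2*u² (W(u) = u*(2*u) = 2*u²)
V(w, P) = 0 (V(w, P) = 0/P = 0)
(11511 + W(180))*(4120 + V(10, F(-14, -5))) = (11511 + 2*180²)*(4120 + 0) = (11511 + 2*32400)*4120 = (11511 + 64800)*4120 = 76311*4120 = 314401320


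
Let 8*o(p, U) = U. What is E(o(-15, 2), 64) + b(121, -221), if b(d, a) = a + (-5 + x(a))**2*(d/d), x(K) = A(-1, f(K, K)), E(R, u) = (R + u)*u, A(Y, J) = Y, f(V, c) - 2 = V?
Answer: 3927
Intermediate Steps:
f(V, c) = 2 + V
o(p, U) = U/8
E(R, u) = u*(R + u)
x(K) = -1
b(d, a) = 36 + a (b(d, a) = a + (-5 - 1)**2*(d/d) = a + (-6)**2*1 = a + 36*1 = a + 36 = 36 + a)
E(o(-15, 2), 64) + b(121, -221) = 64*((1/8)*2 + 64) + (36 - 221) = 64*(1/4 + 64) - 185 = 64*(257/4) - 185 = 4112 - 185 = 3927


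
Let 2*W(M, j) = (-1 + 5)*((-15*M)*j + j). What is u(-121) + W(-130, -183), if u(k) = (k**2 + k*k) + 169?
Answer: -684615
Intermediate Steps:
W(M, j) = 2*j - 30*M*j (W(M, j) = ((-1 + 5)*((-15*M)*j + j))/2 = (4*(-15*M*j + j))/2 = (4*(j - 15*M*j))/2 = (4*j - 60*M*j)/2 = 2*j - 30*M*j)
u(k) = 169 + 2*k**2 (u(k) = (k**2 + k**2) + 169 = 2*k**2 + 169 = 169 + 2*k**2)
u(-121) + W(-130, -183) = (169 + 2*(-121)**2) + 2*(-183)*(1 - 15*(-130)) = (169 + 2*14641) + 2*(-183)*(1 + 1950) = (169 + 29282) + 2*(-183)*1951 = 29451 - 714066 = -684615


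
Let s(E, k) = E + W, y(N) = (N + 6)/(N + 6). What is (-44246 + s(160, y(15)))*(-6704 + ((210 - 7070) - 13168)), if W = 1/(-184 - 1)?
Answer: 218023812852/185 ≈ 1.1785e+9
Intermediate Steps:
y(N) = 1 (y(N) = (6 + N)/(6 + N) = 1)
W = -1/185 (W = 1/(-185) = -1/185 ≈ -0.0054054)
s(E, k) = -1/185 + E (s(E, k) = E - 1/185 = -1/185 + E)
(-44246 + s(160, y(15)))*(-6704 + ((210 - 7070) - 13168)) = (-44246 + (-1/185 + 160))*(-6704 + ((210 - 7070) - 13168)) = (-44246 + 29599/185)*(-6704 + (-6860 - 13168)) = -8155911*(-6704 - 20028)/185 = -8155911/185*(-26732) = 218023812852/185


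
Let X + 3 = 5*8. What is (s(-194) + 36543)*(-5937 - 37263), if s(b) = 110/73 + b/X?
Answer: -4263518203200/2701 ≈ -1.5785e+9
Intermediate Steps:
X = 37 (X = -3 + 5*8 = -3 + 40 = 37)
s(b) = 110/73 + b/37
(s(-194) + 36543)*(-5937 - 37263) = ((110/73 + (1/37)*(-194)) + 36543)*(-5937 - 37263) = ((110/73 - 194/37) + 36543)*(-43200) = (-10092/2701 + 36543)*(-43200) = (98692551/2701)*(-43200) = -4263518203200/2701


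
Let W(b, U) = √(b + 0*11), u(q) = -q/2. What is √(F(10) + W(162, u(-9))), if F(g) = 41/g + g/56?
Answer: √(20965 + 44100*√2)/70 ≈ 4.1239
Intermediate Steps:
u(q) = -q/2 (u(q) = -q*(½) = -q/2)
W(b, U) = √b (W(b, U) = √(b + 0) = √b)
F(g) = 41/g + g/56 (F(g) = 41/g + g*(1/56) = 41/g + g/56)
√(F(10) + W(162, u(-9))) = √((41/10 + (1/56)*10) + √162) = √((41*(⅒) + 5/28) + 9*√2) = √((41/10 + 5/28) + 9*√2) = √(599/140 + 9*√2)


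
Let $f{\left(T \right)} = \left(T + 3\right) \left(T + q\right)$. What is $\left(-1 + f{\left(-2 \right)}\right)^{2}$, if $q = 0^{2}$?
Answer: $9$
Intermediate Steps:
$q = 0$
$f{\left(T \right)} = T \left(3 + T\right)$ ($f{\left(T \right)} = \left(T + 3\right) \left(T + 0\right) = \left(3 + T\right) T = T \left(3 + T\right)$)
$\left(-1 + f{\left(-2 \right)}\right)^{2} = \left(-1 - 2 \left(3 - 2\right)\right)^{2} = \left(-1 - 2\right)^{2} = \left(-3\right)^{2} = 9$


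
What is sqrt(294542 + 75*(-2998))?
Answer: 2*sqrt(17423) ≈ 263.99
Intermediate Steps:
sqrt(294542 + 75*(-2998)) = sqrt(294542 - 224850) = sqrt(69692) = 2*sqrt(17423)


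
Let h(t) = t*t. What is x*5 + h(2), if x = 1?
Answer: 9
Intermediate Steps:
h(t) = t²
x*5 + h(2) = 1*5 + 2² = 5 + 4 = 9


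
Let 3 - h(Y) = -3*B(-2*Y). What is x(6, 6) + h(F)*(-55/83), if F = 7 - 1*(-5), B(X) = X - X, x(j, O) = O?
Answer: 333/83 ≈ 4.0120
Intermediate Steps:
B(X) = 0
F = 12 (F = 7 + 5 = 12)
h(Y) = 3 (h(Y) = 3 - (-3)*0 = 3 - 1*0 = 3 + 0 = 3)
x(6, 6) + h(F)*(-55/83) = 6 + 3*(-55/83) = 6 - 165/83 = 333/83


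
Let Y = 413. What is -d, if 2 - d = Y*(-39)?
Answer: -16109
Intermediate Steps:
d = 16109 (d = 2 - 413*(-39) = 2 - 1*(-16107) = 2 + 16107 = 16109)
-d = -1*16109 = -16109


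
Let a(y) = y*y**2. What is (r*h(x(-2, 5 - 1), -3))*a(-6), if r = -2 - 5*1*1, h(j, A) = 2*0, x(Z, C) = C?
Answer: 0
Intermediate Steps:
h(j, A) = 0
a(y) = y**3
r = -7 (r = -2 - 5*1 = -2 - 5 = -7)
(r*h(x(-2, 5 - 1), -3))*a(-6) = -7*0*(-6)**3 = 0*(-216) = 0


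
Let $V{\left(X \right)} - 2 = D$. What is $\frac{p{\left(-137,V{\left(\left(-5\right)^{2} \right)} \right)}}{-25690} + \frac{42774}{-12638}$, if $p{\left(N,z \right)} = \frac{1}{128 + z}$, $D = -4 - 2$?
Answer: $- \frac{68129578039}{20129553640} \approx -3.3846$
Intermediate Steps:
$D = -6$ ($D = -4 - 2 = -6$)
$V{\left(X \right)} = -4$ ($V{\left(X \right)} = 2 - 6 = -4$)
$\frac{p{\left(-137,V{\left(\left(-5\right)^{2} \right)} \right)}}{-25690} + \frac{42774}{-12638} = \frac{1}{\left(128 - 4\right) \left(-25690\right)} + \frac{42774}{-12638} = \frac{1}{124} \left(- \frac{1}{25690}\right) + 42774 \left(- \frac{1}{12638}\right) = \frac{1}{124} \left(- \frac{1}{25690}\right) - \frac{21387}{6319} = - \frac{1}{3185560} - \frac{21387}{6319} = - \frac{68129578039}{20129553640}$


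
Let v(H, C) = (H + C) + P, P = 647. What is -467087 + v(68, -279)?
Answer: -466651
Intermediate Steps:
v(H, C) = 647 + C + H (v(H, C) = (H + C) + 647 = (C + H) + 647 = 647 + C + H)
-467087 + v(68, -279) = -467087 + (647 - 279 + 68) = -467087 + 436 = -466651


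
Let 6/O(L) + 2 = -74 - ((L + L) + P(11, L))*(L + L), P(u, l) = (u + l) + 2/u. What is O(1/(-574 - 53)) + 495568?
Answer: 2466589222135/4977298 ≈ 4.9557e+5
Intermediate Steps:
P(u, l) = l + u + 2/u (P(u, l) = (l + u) + 2/u = l + u + 2/u)
O(L) = 6/(-76 - 2*L*(123/11 + 3*L)) (O(L) = 6/(-2 + (-74 - ((L + L) + (L + 11 + 2/11))*(L + L))) = 6/(-2 + (-74 - (2*L + (L + 11 + 2*(1/11)))*2*L)) = 6/(-2 + (-74 - (2*L + (L + 11 + 2/11))*2*L)) = 6/(-2 + (-74 - (2*L + (123/11 + L))*2*L)) = 6/(-2 + (-74 - (123/11 + 3*L)*2*L)) = 6/(-2 + (-74 - 2*L*(123/11 + 3*L))) = 6/(-76 - 2*L*(123/11 + 3*L)))
O(1/(-574 - 53)) + 495568 = -33/(418 + 33*(1/(-574 - 53))² + 123/(-574 - 53)) + 495568 = -33/(418 + 33*(1/(-627))² + 123/(-627)) + 495568 = -33/(418 + 33*(-1/627)² + 123*(-1/627)) + 495568 = -33/(418 + 33*(1/393129) - 41/209) + 495568 = -33/(418 + 1/11913 - 41/209) + 495568 = -33/4977298/11913 + 495568 = -33*11913/4977298 + 495568 = -393129/4977298 + 495568 = 2466589222135/4977298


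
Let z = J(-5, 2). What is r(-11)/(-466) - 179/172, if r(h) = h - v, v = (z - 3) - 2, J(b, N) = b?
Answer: -41621/40076 ≈ -1.0386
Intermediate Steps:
z = -5
v = -10 (v = (-5 - 3) - 2 = -8 - 2 = -10)
r(h) = 10 + h (r(h) = h - 1*(-10) = h + 10 = 10 + h)
r(-11)/(-466) - 179/172 = (10 - 11)/(-466) - 179/172 = -1*(-1/466) - 179*1/172 = 1/466 - 179/172 = -41621/40076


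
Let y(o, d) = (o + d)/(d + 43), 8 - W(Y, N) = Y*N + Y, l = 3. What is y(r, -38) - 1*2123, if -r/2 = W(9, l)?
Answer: -10597/5 ≈ -2119.4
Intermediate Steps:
W(Y, N) = 8 - Y - N*Y (W(Y, N) = 8 - (Y*N + Y) = 8 - (N*Y + Y) = 8 - (Y + N*Y) = 8 + (-Y - N*Y) = 8 - Y - N*Y)
r = 56 (r = -2*(8 - 1*9 - 1*3*9) = -2*(8 - 9 - 27) = -2*(-28) = 56)
y(o, d) = (d + o)/(43 + d)
y(r, -38) - 1*2123 = (-38 + 56)/(43 - 38) - 1*2123 = 18/5 - 2123 = -10597/5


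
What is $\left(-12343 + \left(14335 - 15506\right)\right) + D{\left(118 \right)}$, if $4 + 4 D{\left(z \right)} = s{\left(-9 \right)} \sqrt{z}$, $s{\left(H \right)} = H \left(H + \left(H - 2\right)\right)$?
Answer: $-13515 + 45 \sqrt{118} \approx -13026.0$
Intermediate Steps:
$s{\left(H \right)} = H \left(-2 + 2 H\right)$ ($s{\left(H \right)} = H \left(H + \left(-2 + H\right)\right) = H \left(-2 + 2 H\right)$)
$D{\left(z \right)} = -1 + 45 \sqrt{z}$ ($D{\left(z \right)} = -1 + \frac{2 \left(-9\right) \left(-1 - 9\right) \sqrt{z}}{4} = -1 + \frac{2 \left(-9\right) \left(-10\right) \sqrt{z}}{4} = -1 + \frac{180 \sqrt{z}}{4} = -1 + 45 \sqrt{z}$)
$\left(-12343 + \left(14335 - 15506\right)\right) + D{\left(118 \right)} = \left(-12343 + \left(14335 - 15506\right)\right) - \left(1 - 45 \sqrt{118}\right) = \left(-12343 - 1171\right) - \left(1 - 45 \sqrt{118}\right) = -13514 - \left(1 - 45 \sqrt{118}\right) = -13515 + 45 \sqrt{118}$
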